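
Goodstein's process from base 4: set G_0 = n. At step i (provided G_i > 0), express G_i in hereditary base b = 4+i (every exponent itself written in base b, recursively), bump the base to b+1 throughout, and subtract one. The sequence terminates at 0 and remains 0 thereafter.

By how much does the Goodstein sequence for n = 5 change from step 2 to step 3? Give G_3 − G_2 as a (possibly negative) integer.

-1

(0) 5|_4 = 4 + 1 ↦ 5 + 1|_5 = 6 ⇒ 5
(1) 5|_5 = 5 ↦ 6|_6 = 6 ⇒ 5
(2) 5|_6 = 5 ↦ 5|_7 = 5 ⇒ 4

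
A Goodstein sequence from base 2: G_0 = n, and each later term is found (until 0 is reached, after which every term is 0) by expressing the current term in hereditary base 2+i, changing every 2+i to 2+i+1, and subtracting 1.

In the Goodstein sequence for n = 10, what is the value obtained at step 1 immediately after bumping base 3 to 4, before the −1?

1026

step 0: 10 = 2^(2 + 1) + 2; sub 3 for 2: 3^(3 + 1) + 3; = 84; G_1 = 84−1 = 83
step 1: 83 = 3^(3 + 1) + 2; sub 4 for 3: 4^(4 + 1) + 2; = 1026; G_2 = 1026−1 = 1025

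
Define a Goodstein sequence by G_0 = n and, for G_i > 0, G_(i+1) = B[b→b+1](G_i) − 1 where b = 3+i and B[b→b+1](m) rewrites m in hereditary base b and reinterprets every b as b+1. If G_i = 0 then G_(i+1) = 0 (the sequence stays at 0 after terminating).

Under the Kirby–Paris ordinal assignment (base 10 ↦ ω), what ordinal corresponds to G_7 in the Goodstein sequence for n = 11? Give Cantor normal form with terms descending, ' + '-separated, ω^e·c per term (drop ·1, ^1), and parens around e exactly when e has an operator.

ω·5 + 1

11 —HB3→ 3^2 + 2 —bump→ 4^2 + 2 = 18 —(−1)→ 17
17 —HB4→ 4^2 + 1 —bump→ 5^2 + 1 = 26 —(−1)→ 25
25 —HB5→ 5^2 —bump→ 6^2 = 36 —(−1)→ 35
35 —HB6→ 5·6 + 5 —bump→ 5·7 + 5 = 40 —(−1)→ 39
39 —HB7→ 5·7 + 4 —bump→ 5·8 + 4 = 44 —(−1)→ 43
43 —HB8→ 5·8 + 3 —bump→ 5·9 + 3 = 48 —(−1)→ 47
47 —HB9→ 5·9 + 2 —bump→ 5·10 + 2 = 52 —(−1)→ 51
51 —HB10→ 5·10 + 1 —bump→ 5·11 + 1 = 56 —(−1)→ 55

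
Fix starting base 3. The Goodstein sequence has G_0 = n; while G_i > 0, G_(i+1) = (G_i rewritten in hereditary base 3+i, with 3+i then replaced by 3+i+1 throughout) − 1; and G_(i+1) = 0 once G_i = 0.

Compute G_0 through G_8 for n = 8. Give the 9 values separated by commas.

8, 9, 10, 11, 11, 11, 11, 11, 11

(0) 8|_3 = 2·3 + 2 ↦ 2·4 + 2|_4 = 10 ⇒ 9
(1) 9|_4 = 2·4 + 1 ↦ 2·5 + 1|_5 = 11 ⇒ 10
(2) 10|_5 = 2·5 ↦ 2·6|_6 = 12 ⇒ 11
(3) 11|_6 = 6 + 5 ↦ 7 + 5|_7 = 12 ⇒ 11
(4) 11|_7 = 7 + 4 ↦ 8 + 4|_8 = 12 ⇒ 11
(5) 11|_8 = 8 + 3 ↦ 9 + 3|_9 = 12 ⇒ 11
(6) 11|_9 = 9 + 2 ↦ 10 + 2|_10 = 12 ⇒ 11
(7) 11|_10 = 10 + 1 ↦ 11 + 1|_11 = 12 ⇒ 11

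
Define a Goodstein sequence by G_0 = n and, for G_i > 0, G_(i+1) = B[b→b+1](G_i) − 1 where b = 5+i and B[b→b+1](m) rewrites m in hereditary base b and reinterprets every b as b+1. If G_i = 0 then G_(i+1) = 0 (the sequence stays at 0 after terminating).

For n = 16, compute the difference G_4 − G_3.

1

G_0=16  [base 5] 3·5 + 1  →[5↦6]→  3·6 + 1 = 19  −1 ⇒ G_1=18
G_1=18  [base 6] 3·6  →[6↦7]→  3·7 = 21  −1 ⇒ G_2=20
G_2=20  [base 7] 2·7 + 6  →[7↦8]→  2·8 + 6 = 22  −1 ⇒ G_3=21
G_3=21  [base 8] 2·8 + 5  →[8↦9]→  2·9 + 5 = 23  −1 ⇒ G_4=22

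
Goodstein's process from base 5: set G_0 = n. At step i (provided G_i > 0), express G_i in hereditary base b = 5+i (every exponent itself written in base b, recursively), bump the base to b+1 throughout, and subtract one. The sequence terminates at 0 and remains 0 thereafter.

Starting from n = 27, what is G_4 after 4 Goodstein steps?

69

i=0: 27 = 5^2 + 2 (b=5); 5→6: 6^2 + 2 = 38; 38−1 = 37
i=1: 37 = 6^2 + 1 (b=6); 6→7: 7^2 + 1 = 50; 50−1 = 49
i=2: 49 = 7^2 (b=7); 7→8: 8^2 = 64; 64−1 = 63
i=3: 63 = 7·8 + 7 (b=8); 8→9: 7·9 + 7 = 70; 70−1 = 69
i=4: 69 = 7·9 + 6 (b=9); 9→10: 7·10 + 6 = 76; 76−1 = 75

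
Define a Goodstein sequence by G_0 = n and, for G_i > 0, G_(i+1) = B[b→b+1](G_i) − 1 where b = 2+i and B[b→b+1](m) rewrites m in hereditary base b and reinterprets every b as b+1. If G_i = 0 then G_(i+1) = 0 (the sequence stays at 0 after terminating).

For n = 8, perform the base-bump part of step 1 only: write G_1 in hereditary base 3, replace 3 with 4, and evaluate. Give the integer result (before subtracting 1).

G_0=8  [base 2] 2^(2 + 1)  →[2↦3]→  3^(3 + 1) = 81  −1 ⇒ G_1=80
G_1=80  [base 3] 2·3^3 + 2·3^2 + 2·3 + 2  →[3↦4]→  2·4^4 + 2·4^2 + 2·4 + 2 = 554  −1 ⇒ G_2=553

554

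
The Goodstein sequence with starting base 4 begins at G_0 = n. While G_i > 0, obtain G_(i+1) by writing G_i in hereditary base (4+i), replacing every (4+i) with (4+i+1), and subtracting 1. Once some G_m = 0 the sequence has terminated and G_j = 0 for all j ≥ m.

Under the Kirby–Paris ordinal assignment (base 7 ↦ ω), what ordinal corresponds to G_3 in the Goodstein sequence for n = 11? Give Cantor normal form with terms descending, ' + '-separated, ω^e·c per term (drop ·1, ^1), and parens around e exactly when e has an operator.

ω·2

G_0 = 11. HB_4(11) = 2·4 + 3. Bump = 13. G_1 = 12.
G_1 = 12. HB_5(12) = 2·5 + 2. Bump = 14. G_2 = 13.
G_2 = 13. HB_6(13) = 2·6 + 1. Bump = 15. G_3 = 14.
G_3 = 14. HB_7(14) = 2·7. Bump = 16. G_4 = 15.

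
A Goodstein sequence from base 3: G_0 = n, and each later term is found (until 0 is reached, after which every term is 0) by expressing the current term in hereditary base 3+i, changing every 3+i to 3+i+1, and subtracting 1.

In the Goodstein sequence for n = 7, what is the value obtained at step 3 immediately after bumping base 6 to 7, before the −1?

i=0: 7 = 2·3 + 1 (b=3); 3→4: 2·4 + 1 = 9; 9−1 = 8
i=1: 8 = 2·4 (b=4); 4→5: 2·5 = 10; 10−1 = 9
i=2: 9 = 5 + 4 (b=5); 5→6: 6 + 4 = 10; 10−1 = 9

10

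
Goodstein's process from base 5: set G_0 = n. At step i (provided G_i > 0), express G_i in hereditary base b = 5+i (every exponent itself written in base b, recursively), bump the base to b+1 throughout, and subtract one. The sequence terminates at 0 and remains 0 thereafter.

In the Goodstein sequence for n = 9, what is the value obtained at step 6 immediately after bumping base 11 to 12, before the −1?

(0) 9|_5 = 5 + 4 ↦ 6 + 4|_6 = 10 ⇒ 9
(1) 9|_6 = 6 + 3 ↦ 7 + 3|_7 = 10 ⇒ 9
(2) 9|_7 = 7 + 2 ↦ 8 + 2|_8 = 10 ⇒ 9
(3) 9|_8 = 8 + 1 ↦ 9 + 1|_9 = 10 ⇒ 9
(4) 9|_9 = 9 ↦ 10|_10 = 10 ⇒ 9
(5) 9|_10 = 9 ↦ 9|_11 = 9 ⇒ 8

8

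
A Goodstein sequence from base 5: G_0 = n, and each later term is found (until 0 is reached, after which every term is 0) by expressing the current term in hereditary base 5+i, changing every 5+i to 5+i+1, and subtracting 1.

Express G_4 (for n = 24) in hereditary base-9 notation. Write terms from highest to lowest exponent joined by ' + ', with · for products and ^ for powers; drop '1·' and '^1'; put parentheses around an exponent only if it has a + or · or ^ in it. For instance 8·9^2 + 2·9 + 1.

4·9

24 —HB5→ 4·5 + 4 —bump→ 4·6 + 4 = 28 —(−1)→ 27
27 —HB6→ 4·6 + 3 —bump→ 4·7 + 3 = 31 —(−1)→ 30
30 —HB7→ 4·7 + 2 —bump→ 4·8 + 2 = 34 —(−1)→ 33
33 —HB8→ 4·8 + 1 —bump→ 4·9 + 1 = 37 —(−1)→ 36
36 —HB9→ 4·9 —bump→ 4·10 = 40 —(−1)→ 39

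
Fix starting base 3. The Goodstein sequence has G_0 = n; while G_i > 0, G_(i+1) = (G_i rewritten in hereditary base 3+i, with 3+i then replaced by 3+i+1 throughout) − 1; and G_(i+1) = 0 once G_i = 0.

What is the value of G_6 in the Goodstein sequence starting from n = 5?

G_0 = 5. HB_3(5) = 3 + 2. Bump = 6. G_1 = 5.
G_1 = 5. HB_4(5) = 4 + 1. Bump = 6. G_2 = 5.
G_2 = 5. HB_5(5) = 5. Bump = 6. G_3 = 5.
G_3 = 5. HB_6(5) = 5. Bump = 5. G_4 = 4.
G_4 = 4. HB_7(4) = 4. Bump = 4. G_5 = 3.
G_5 = 3. HB_8(3) = 3. Bump = 3. G_6 = 2.
G_6 = 2. HB_9(2) = 2. Bump = 2. G_7 = 1.

2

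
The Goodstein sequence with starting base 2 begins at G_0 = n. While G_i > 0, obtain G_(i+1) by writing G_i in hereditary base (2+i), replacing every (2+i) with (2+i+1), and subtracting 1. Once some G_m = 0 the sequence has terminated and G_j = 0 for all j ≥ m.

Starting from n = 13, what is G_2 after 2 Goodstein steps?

1279

[0] 13 ≡ 2^(2 + 1) + 2^2 + 1 (base 2). Lift 3: 109. −1: 108.
[1] 108 ≡ 3^(3 + 1) + 3^3 (base 3). Lift 4: 1280. −1: 1279.
[2] 1279 ≡ 4^(4 + 1) + 3·4^3 + 3·4^2 + 3·4 + 3 (base 4). Lift 5: 16093. −1: 16092.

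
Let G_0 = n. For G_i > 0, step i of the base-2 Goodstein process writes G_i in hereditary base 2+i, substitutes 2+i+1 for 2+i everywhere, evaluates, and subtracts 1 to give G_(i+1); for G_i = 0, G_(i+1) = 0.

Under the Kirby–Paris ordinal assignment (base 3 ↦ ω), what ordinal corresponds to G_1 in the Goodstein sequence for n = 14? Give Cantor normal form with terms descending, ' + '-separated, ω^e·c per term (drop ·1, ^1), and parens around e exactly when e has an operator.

ω^(ω + 1) + ω^ω + 2

(0) 14|_2 = 2^(2 + 1) + 2^2 + 2 ↦ 3^(3 + 1) + 3^3 + 3|_3 = 111 ⇒ 110
(1) 110|_3 = 3^(3 + 1) + 3^3 + 2 ↦ 4^(4 + 1) + 4^4 + 2|_4 = 1282 ⇒ 1281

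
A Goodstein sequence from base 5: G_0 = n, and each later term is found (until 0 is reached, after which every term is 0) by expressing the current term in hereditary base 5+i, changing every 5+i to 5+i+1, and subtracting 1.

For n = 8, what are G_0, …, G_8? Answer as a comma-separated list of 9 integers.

base 5: 8 = 5 + 3; at 6: 6 + 3 = 9; next = 8
base 6: 8 = 6 + 2; at 7: 7 + 2 = 9; next = 8
base 7: 8 = 7 + 1; at 8: 8 + 1 = 9; next = 8
base 8: 8 = 8; at 9: 9 = 9; next = 8
base 9: 8 = 8; at 10: 8 = 8; next = 7
base 10: 7 = 7; at 11: 7 = 7; next = 6
base 11: 6 = 6; at 12: 6 = 6; next = 5
base 12: 5 = 5; at 13: 5 = 5; next = 4

8, 8, 8, 8, 8, 7, 6, 5, 4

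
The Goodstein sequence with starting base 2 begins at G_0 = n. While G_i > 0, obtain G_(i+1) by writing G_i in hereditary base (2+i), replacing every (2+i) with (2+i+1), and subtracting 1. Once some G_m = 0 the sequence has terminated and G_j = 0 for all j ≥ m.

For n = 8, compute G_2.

8 —HB2→ 2^(2 + 1) —bump→ 3^(3 + 1) = 81 —(−1)→ 80
80 —HB3→ 2·3^3 + 2·3^2 + 2·3 + 2 —bump→ 2·4^4 + 2·4^2 + 2·4 + 2 = 554 —(−1)→ 553

553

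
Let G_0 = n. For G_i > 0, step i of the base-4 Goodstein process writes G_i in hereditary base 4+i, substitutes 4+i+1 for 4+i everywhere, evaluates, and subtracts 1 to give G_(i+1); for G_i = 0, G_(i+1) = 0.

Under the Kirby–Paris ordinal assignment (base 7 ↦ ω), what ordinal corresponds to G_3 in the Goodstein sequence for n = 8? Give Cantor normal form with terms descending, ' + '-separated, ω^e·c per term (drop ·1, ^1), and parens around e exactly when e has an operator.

ω + 2

step 0: 8 = 2·4; sub 5 for 4: 2·5; = 10; G_1 = 10−1 = 9
step 1: 9 = 5 + 4; sub 6 for 5: 6 + 4; = 10; G_2 = 10−1 = 9
step 2: 9 = 6 + 3; sub 7 for 6: 7 + 3; = 10; G_3 = 10−1 = 9
step 3: 9 = 7 + 2; sub 8 for 7: 8 + 2; = 10; G_4 = 10−1 = 9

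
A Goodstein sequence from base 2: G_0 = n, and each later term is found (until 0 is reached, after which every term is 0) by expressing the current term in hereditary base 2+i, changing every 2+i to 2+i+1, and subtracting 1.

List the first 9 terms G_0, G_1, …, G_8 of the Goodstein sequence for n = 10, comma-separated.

10, 83, 1025, 15625, 279935, 4215754, 84073323, 1937434592, 50000555551

base 2: 10 = 2^(2 + 1) + 2; at 3: 3^(3 + 1) + 3 = 84; next = 83
base 3: 83 = 3^(3 + 1) + 2; at 4: 4^(4 + 1) + 2 = 1026; next = 1025
base 4: 1025 = 4^(4 + 1) + 1; at 5: 5^(5 + 1) + 1 = 15626; next = 15625
base 5: 15625 = 5^(5 + 1); at 6: 6^(6 + 1) = 279936; next = 279935
base 6: 279935 = 5·6^6 + 5·6^5 + 5·6^4 + 5·6^3 + 5·6^2 + 5·6 + 5; at 7: 5·7^7 + 5·7^5 + 5·7^4 + 5·7^3 + 5·7^2 + 5·7 + 5 = 4215755; next = 4215754
base 7: 4215754 = 5·7^7 + 5·7^5 + 5·7^4 + 5·7^3 + 5·7^2 + 5·7 + 4; at 8: 5·8^8 + 5·8^5 + 5·8^4 + 5·8^3 + 5·8^2 + 5·8 + 4 = 84073324; next = 84073323
base 8: 84073323 = 5·8^8 + 5·8^5 + 5·8^4 + 5·8^3 + 5·8^2 + 5·8 + 3; at 9: 5·9^9 + 5·9^5 + 5·9^4 + 5·9^3 + 5·9^2 + 5·9 + 3 = 1937434593; next = 1937434592
base 9: 1937434592 = 5·9^9 + 5·9^5 + 5·9^4 + 5·9^3 + 5·9^2 + 5·9 + 2; at 10: 5·10^10 + 5·10^5 + 5·10^4 + 5·10^3 + 5·10^2 + 5·10 + 2 = 50000555552; next = 50000555551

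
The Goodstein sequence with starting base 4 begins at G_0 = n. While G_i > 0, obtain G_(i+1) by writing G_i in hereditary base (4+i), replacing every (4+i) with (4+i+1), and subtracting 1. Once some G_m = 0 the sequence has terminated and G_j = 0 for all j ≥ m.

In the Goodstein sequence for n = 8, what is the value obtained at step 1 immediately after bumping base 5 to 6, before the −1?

[0] 8 ≡ 2·4 (base 4). Lift 5: 10. −1: 9.
[1] 9 ≡ 5 + 4 (base 5). Lift 6: 10. −1: 9.

10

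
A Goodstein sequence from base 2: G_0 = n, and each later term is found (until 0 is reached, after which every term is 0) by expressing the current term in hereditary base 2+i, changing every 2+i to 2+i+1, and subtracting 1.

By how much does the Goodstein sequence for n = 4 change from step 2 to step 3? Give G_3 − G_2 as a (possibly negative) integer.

(0) 4|_2 = 2^2 ↦ 3^3|_3 = 27 ⇒ 26
(1) 26|_3 = 2·3^2 + 2·3 + 2 ↦ 2·4^2 + 2·4 + 2|_4 = 42 ⇒ 41
(2) 41|_4 = 2·4^2 + 2·4 + 1 ↦ 2·5^2 + 2·5 + 1|_5 = 61 ⇒ 60

19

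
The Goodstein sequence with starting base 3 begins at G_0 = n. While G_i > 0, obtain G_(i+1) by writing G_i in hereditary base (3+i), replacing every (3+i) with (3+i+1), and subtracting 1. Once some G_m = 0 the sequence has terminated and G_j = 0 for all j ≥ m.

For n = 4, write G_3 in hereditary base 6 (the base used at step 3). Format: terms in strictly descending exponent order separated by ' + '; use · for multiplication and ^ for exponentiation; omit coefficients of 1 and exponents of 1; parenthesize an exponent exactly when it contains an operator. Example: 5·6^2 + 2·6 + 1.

base 3: 4 = 3 + 1; at 4: 4 + 1 = 5; next = 4
base 4: 4 = 4; at 5: 5 = 5; next = 4
base 5: 4 = 4; at 6: 4 = 4; next = 3
base 6: 3 = 3; at 7: 3 = 3; next = 2

3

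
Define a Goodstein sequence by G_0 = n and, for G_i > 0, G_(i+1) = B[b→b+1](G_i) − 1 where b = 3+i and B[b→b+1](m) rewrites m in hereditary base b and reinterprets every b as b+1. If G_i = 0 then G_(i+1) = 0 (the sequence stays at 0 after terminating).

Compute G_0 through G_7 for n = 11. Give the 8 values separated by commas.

(0) 11|_3 = 3^2 + 2 ↦ 4^2 + 2|_4 = 18 ⇒ 17
(1) 17|_4 = 4^2 + 1 ↦ 5^2 + 1|_5 = 26 ⇒ 25
(2) 25|_5 = 5^2 ↦ 6^2|_6 = 36 ⇒ 35
(3) 35|_6 = 5·6 + 5 ↦ 5·7 + 5|_7 = 40 ⇒ 39
(4) 39|_7 = 5·7 + 4 ↦ 5·8 + 4|_8 = 44 ⇒ 43
(5) 43|_8 = 5·8 + 3 ↦ 5·9 + 3|_9 = 48 ⇒ 47
(6) 47|_9 = 5·9 + 2 ↦ 5·10 + 2|_10 = 52 ⇒ 51

11, 17, 25, 35, 39, 43, 47, 51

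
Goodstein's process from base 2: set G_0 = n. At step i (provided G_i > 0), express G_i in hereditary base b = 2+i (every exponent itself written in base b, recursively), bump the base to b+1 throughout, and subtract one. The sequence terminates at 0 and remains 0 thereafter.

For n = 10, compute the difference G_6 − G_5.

(0) 10|_2 = 2^(2 + 1) + 2 ↦ 3^(3 + 1) + 3|_3 = 84 ⇒ 83
(1) 83|_3 = 3^(3 + 1) + 2 ↦ 4^(4 + 1) + 2|_4 = 1026 ⇒ 1025
(2) 1025|_4 = 4^(4 + 1) + 1 ↦ 5^(5 + 1) + 1|_5 = 15626 ⇒ 15625
(3) 15625|_5 = 5^(5 + 1) ↦ 6^(6 + 1)|_6 = 279936 ⇒ 279935
(4) 279935|_6 = 5·6^6 + 5·6^5 + 5·6^4 + 5·6^3 + 5·6^2 + 5·6 + 5 ↦ 5·7^7 + 5·7^5 + 5·7^4 + 5·7^3 + 5·7^2 + 5·7 + 5|_7 = 4215755 ⇒ 4215754
(5) 4215754|_7 = 5·7^7 + 5·7^5 + 5·7^4 + 5·7^3 + 5·7^2 + 5·7 + 4 ↦ 5·8^8 + 5·8^5 + 5·8^4 + 5·8^3 + 5·8^2 + 5·8 + 4|_8 = 84073324 ⇒ 84073323

79857569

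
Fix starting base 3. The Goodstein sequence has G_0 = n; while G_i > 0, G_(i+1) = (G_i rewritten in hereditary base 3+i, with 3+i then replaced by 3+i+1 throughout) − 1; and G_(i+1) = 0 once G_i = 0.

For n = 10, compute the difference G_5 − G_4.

(0) 10|_3 = 3^2 + 1 ↦ 4^2 + 1|_4 = 17 ⇒ 16
(1) 16|_4 = 4^2 ↦ 5^2|_5 = 25 ⇒ 24
(2) 24|_5 = 4·5 + 4 ↦ 4·6 + 4|_6 = 28 ⇒ 27
(3) 27|_6 = 4·6 + 3 ↦ 4·7 + 3|_7 = 31 ⇒ 30
(4) 30|_7 = 4·7 + 2 ↦ 4·8 + 2|_8 = 34 ⇒ 33

3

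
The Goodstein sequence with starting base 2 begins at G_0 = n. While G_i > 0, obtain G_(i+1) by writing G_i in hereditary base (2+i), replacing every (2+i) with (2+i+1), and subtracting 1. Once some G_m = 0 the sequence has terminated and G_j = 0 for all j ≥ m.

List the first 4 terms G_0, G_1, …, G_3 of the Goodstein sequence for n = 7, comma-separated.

7, 30, 259, 3127

step 0: 7 = 2^2 + 2 + 1; sub 3 for 2: 3^3 + 3 + 1; = 31; G_1 = 31−1 = 30
step 1: 30 = 3^3 + 3; sub 4 for 3: 4^4 + 4; = 260; G_2 = 260−1 = 259
step 2: 259 = 4^4 + 3; sub 5 for 4: 5^5 + 3; = 3128; G_3 = 3128−1 = 3127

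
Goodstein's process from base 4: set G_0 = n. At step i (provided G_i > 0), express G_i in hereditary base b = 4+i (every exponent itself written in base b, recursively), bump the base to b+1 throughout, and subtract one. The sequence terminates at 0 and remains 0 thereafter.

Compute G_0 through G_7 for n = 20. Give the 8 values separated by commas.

i=0: 20 = 4^2 + 4 (b=4); 4→5: 5^2 + 5 = 30; 30−1 = 29
i=1: 29 = 5^2 + 4 (b=5); 5→6: 6^2 + 4 = 40; 40−1 = 39
i=2: 39 = 6^2 + 3 (b=6); 6→7: 7^2 + 3 = 52; 52−1 = 51
i=3: 51 = 7^2 + 2 (b=7); 7→8: 8^2 + 2 = 66; 66−1 = 65
i=4: 65 = 8^2 + 1 (b=8); 8→9: 9^2 + 1 = 82; 82−1 = 81
i=5: 81 = 9^2 (b=9); 9→10: 10^2 = 100; 100−1 = 99
i=6: 99 = 9·10 + 9 (b=10); 10→11: 9·11 + 9 = 108; 108−1 = 107

20, 29, 39, 51, 65, 81, 99, 107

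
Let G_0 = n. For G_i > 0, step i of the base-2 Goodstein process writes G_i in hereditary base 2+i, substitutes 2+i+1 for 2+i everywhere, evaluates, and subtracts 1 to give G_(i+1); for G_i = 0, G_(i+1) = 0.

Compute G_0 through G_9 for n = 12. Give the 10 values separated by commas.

step 0: 12 = 2^(2 + 1) + 2^2; sub 3 for 2: 3^(3 + 1) + 3^3; = 108; G_1 = 108−1 = 107
step 1: 107 = 3^(3 + 1) + 2·3^2 + 2·3 + 2; sub 4 for 3: 4^(4 + 1) + 2·4^2 + 2·4 + 2; = 1066; G_2 = 1066−1 = 1065
step 2: 1065 = 4^(4 + 1) + 2·4^2 + 2·4 + 1; sub 5 for 4: 5^(5 + 1) + 2·5^2 + 2·5 + 1; = 15686; G_3 = 15686−1 = 15685
step 3: 15685 = 5^(5 + 1) + 2·5^2 + 2·5; sub 6 for 5: 6^(6 + 1) + 2·6^2 + 2·6; = 280020; G_4 = 280020−1 = 280019
step 4: 280019 = 6^(6 + 1) + 2·6^2 + 6 + 5; sub 7 for 6: 7^(7 + 1) + 2·7^2 + 7 + 5; = 5764911; G_5 = 5764911−1 = 5764910
step 5: 5764910 = 7^(7 + 1) + 2·7^2 + 7 + 4; sub 8 for 7: 8^(8 + 1) + 2·8^2 + 8 + 4; = 134217868; G_6 = 134217868−1 = 134217867
step 6: 134217867 = 8^(8 + 1) + 2·8^2 + 8 + 3; sub 9 for 8: 9^(9 + 1) + 2·9^2 + 9 + 3; = 3486784575; G_7 = 3486784575−1 = 3486784574
step 7: 3486784574 = 9^(9 + 1) + 2·9^2 + 9 + 2; sub 10 for 9: 10^(10 + 1) + 2·10^2 + 10 + 2; = 100000000212; G_8 = 100000000212−1 = 100000000211
step 8: 100000000211 = 10^(10 + 1) + 2·10^2 + 10 + 1; sub 11 for 10: 11^(11 + 1) + 2·11^2 + 11 + 1; = 3138428376975; G_9 = 3138428376975−1 = 3138428376974

12, 107, 1065, 15685, 280019, 5764910, 134217867, 3486784574, 100000000211, 3138428376974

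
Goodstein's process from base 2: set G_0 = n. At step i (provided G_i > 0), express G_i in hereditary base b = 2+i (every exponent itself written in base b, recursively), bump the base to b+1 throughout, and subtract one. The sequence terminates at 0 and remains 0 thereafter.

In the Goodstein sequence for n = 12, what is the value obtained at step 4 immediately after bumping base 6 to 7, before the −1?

5764911

G_0=12  [base 2] 2^(2 + 1) + 2^2  →[2↦3]→  3^(3 + 1) + 3^3 = 108  −1 ⇒ G_1=107
G_1=107  [base 3] 3^(3 + 1) + 2·3^2 + 2·3 + 2  →[3↦4]→  4^(4 + 1) + 2·4^2 + 2·4 + 2 = 1066  −1 ⇒ G_2=1065
G_2=1065  [base 4] 4^(4 + 1) + 2·4^2 + 2·4 + 1  →[4↦5]→  5^(5 + 1) + 2·5^2 + 2·5 + 1 = 15686  −1 ⇒ G_3=15685
G_3=15685  [base 5] 5^(5 + 1) + 2·5^2 + 2·5  →[5↦6]→  6^(6 + 1) + 2·6^2 + 2·6 = 280020  −1 ⇒ G_4=280019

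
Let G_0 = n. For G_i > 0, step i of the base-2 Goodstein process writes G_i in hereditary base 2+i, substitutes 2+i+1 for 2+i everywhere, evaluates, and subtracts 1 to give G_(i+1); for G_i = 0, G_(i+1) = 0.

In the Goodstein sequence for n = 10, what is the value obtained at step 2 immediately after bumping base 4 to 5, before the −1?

step 0: 10 = 2^(2 + 1) + 2; sub 3 for 2: 3^(3 + 1) + 3; = 84; G_1 = 84−1 = 83
step 1: 83 = 3^(3 + 1) + 2; sub 4 for 3: 4^(4 + 1) + 2; = 1026; G_2 = 1026−1 = 1025

15626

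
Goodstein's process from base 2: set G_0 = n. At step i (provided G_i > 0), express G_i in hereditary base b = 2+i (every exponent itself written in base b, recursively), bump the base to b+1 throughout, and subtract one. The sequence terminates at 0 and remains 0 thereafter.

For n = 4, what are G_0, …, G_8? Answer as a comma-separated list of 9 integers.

4 —HB2→ 2^2 —bump→ 3^3 = 27 —(−1)→ 26
26 —HB3→ 2·3^2 + 2·3 + 2 —bump→ 2·4^2 + 2·4 + 2 = 42 —(−1)→ 41
41 —HB4→ 2·4^2 + 2·4 + 1 —bump→ 2·5^2 + 2·5 + 1 = 61 —(−1)→ 60
60 —HB5→ 2·5^2 + 2·5 —bump→ 2·6^2 + 2·6 = 84 —(−1)→ 83
83 —HB6→ 2·6^2 + 6 + 5 —bump→ 2·7^2 + 7 + 5 = 110 —(−1)→ 109
109 —HB7→ 2·7^2 + 7 + 4 —bump→ 2·8^2 + 8 + 4 = 140 —(−1)→ 139
139 —HB8→ 2·8^2 + 8 + 3 —bump→ 2·9^2 + 9 + 3 = 174 —(−1)→ 173
173 —HB9→ 2·9^2 + 9 + 2 —bump→ 2·10^2 + 10 + 2 = 212 —(−1)→ 211

4, 26, 41, 60, 83, 109, 139, 173, 211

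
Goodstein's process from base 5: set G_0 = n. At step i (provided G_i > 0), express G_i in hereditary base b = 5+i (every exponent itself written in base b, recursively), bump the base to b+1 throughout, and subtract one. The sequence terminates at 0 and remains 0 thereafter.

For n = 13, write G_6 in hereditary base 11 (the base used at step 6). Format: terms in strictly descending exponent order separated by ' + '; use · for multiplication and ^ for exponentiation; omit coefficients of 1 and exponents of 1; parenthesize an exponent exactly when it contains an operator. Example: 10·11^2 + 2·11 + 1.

G_0=13  [base 5] 2·5 + 3  →[5↦6]→  2·6 + 3 = 15  −1 ⇒ G_1=14
G_1=14  [base 6] 2·6 + 2  →[6↦7]→  2·7 + 2 = 16  −1 ⇒ G_2=15
G_2=15  [base 7] 2·7 + 1  →[7↦8]→  2·8 + 1 = 17  −1 ⇒ G_3=16
G_3=16  [base 8] 2·8  →[8↦9]→  2·9 = 18  −1 ⇒ G_4=17
G_4=17  [base 9] 9 + 8  →[9↦10]→  10 + 8 = 18  −1 ⇒ G_5=17
G_5=17  [base 10] 10 + 7  →[10↦11]→  11 + 7 = 18  −1 ⇒ G_6=17

11 + 6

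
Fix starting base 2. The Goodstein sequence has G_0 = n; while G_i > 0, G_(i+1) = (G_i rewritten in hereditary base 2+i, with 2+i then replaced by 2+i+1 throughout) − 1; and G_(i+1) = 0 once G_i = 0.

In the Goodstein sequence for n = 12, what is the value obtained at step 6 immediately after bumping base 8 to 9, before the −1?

3486784575

12 —HB2→ 2^(2 + 1) + 2^2 —bump→ 3^(3 + 1) + 3^3 = 108 —(−1)→ 107
107 —HB3→ 3^(3 + 1) + 2·3^2 + 2·3 + 2 —bump→ 4^(4 + 1) + 2·4^2 + 2·4 + 2 = 1066 —(−1)→ 1065
1065 —HB4→ 4^(4 + 1) + 2·4^2 + 2·4 + 1 —bump→ 5^(5 + 1) + 2·5^2 + 2·5 + 1 = 15686 —(−1)→ 15685
15685 —HB5→ 5^(5 + 1) + 2·5^2 + 2·5 —bump→ 6^(6 + 1) + 2·6^2 + 2·6 = 280020 —(−1)→ 280019
280019 —HB6→ 6^(6 + 1) + 2·6^2 + 6 + 5 —bump→ 7^(7 + 1) + 2·7^2 + 7 + 5 = 5764911 —(−1)→ 5764910
5764910 —HB7→ 7^(7 + 1) + 2·7^2 + 7 + 4 —bump→ 8^(8 + 1) + 2·8^2 + 8 + 4 = 134217868 —(−1)→ 134217867
134217867 —HB8→ 8^(8 + 1) + 2·8^2 + 8 + 3 —bump→ 9^(9 + 1) + 2·9^2 + 9 + 3 = 3486784575 —(−1)→ 3486784574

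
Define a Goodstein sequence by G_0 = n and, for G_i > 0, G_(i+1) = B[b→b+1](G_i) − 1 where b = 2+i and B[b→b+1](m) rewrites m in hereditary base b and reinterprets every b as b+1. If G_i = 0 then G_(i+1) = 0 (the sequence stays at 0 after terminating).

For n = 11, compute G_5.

5764801

G_0 = 11. HB_2(11) = 2^(2 + 1) + 2 + 1. Bump = 85. G_1 = 84.
G_1 = 84. HB_3(84) = 3^(3 + 1) + 3. Bump = 1028. G_2 = 1027.
G_2 = 1027. HB_4(1027) = 4^(4 + 1) + 3. Bump = 15628. G_3 = 15627.
G_3 = 15627. HB_5(15627) = 5^(5 + 1) + 2. Bump = 279938. G_4 = 279937.
G_4 = 279937. HB_6(279937) = 6^(6 + 1) + 1. Bump = 5764802. G_5 = 5764801.
G_5 = 5764801. HB_7(5764801) = 7^(7 + 1). Bump = 134217728. G_6 = 134217727.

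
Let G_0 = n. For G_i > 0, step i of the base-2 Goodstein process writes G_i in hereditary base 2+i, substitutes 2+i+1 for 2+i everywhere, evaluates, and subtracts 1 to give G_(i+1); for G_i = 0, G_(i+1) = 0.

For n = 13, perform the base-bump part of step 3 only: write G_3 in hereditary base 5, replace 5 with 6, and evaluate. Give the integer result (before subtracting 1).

step 0: 13 = 2^(2 + 1) + 2^2 + 1; sub 3 for 2: 3^(3 + 1) + 3^3 + 1; = 109; G_1 = 109−1 = 108
step 1: 108 = 3^(3 + 1) + 3^3; sub 4 for 3: 4^(4 + 1) + 4^4; = 1280; G_2 = 1280−1 = 1279
step 2: 1279 = 4^(4 + 1) + 3·4^3 + 3·4^2 + 3·4 + 3; sub 5 for 4: 5^(5 + 1) + 3·5^3 + 3·5^2 + 3·5 + 3; = 16093; G_3 = 16093−1 = 16092
step 3: 16092 = 5^(5 + 1) + 3·5^3 + 3·5^2 + 3·5 + 2; sub 6 for 5: 6^(6 + 1) + 3·6^3 + 3·6^2 + 3·6 + 2; = 280712; G_4 = 280712−1 = 280711

280712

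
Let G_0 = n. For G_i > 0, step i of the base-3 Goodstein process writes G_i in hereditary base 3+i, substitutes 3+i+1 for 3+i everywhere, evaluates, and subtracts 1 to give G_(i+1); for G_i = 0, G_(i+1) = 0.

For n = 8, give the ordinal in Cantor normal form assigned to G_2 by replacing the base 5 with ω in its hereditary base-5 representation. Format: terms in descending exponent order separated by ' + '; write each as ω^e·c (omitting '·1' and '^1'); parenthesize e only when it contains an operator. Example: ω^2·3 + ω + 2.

ω·2

G_0=8  [base 3] 2·3 + 2  →[3↦4]→  2·4 + 2 = 10  −1 ⇒ G_1=9
G_1=9  [base 4] 2·4 + 1  →[4↦5]→  2·5 + 1 = 11  −1 ⇒ G_2=10
G_2=10  [base 5] 2·5  →[5↦6]→  2·6 = 12  −1 ⇒ G_3=11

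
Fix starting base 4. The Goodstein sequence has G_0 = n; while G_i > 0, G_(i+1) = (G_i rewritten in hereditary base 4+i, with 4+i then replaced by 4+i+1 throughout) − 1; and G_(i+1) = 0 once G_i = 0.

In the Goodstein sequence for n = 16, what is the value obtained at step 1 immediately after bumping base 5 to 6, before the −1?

28

step 0: 16 = 4^2; sub 5 for 4: 5^2; = 25; G_1 = 25−1 = 24
step 1: 24 = 4·5 + 4; sub 6 for 5: 4·6 + 4; = 28; G_2 = 28−1 = 27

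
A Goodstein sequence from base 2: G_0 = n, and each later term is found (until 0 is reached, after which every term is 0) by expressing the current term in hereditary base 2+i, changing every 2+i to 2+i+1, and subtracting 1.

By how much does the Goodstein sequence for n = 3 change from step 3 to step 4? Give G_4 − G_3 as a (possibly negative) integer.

3 —HB2→ 2 + 1 —bump→ 3 + 1 = 4 —(−1)→ 3
3 —HB3→ 3 —bump→ 4 = 4 —(−1)→ 3
3 —HB4→ 3 —bump→ 3 = 3 —(−1)→ 2
2 —HB5→ 2 —bump→ 2 = 2 —(−1)→ 1

-1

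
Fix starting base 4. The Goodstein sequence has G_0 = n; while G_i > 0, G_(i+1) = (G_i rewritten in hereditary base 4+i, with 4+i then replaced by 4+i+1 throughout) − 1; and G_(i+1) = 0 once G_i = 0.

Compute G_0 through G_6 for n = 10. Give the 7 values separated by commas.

10, 11, 12, 13, 13, 13, 13

10 —HB4→ 2·4 + 2 —bump→ 2·5 + 2 = 12 —(−1)→ 11
11 —HB5→ 2·5 + 1 —bump→ 2·6 + 1 = 13 —(−1)→ 12
12 —HB6→ 2·6 —bump→ 2·7 = 14 —(−1)→ 13
13 —HB7→ 7 + 6 —bump→ 8 + 6 = 14 —(−1)→ 13
13 —HB8→ 8 + 5 —bump→ 9 + 5 = 14 —(−1)→ 13
13 —HB9→ 9 + 4 —bump→ 10 + 4 = 14 —(−1)→ 13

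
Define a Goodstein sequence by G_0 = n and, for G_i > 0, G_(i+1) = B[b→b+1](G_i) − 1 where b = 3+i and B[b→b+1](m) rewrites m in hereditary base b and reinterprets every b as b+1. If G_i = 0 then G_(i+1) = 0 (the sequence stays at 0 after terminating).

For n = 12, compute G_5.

63

i=0: 12 = 3^2 + 3 (b=3); 3→4: 4^2 + 4 = 20; 20−1 = 19
i=1: 19 = 4^2 + 3 (b=4); 4→5: 5^2 + 3 = 28; 28−1 = 27
i=2: 27 = 5^2 + 2 (b=5); 5→6: 6^2 + 2 = 38; 38−1 = 37
i=3: 37 = 6^2 + 1 (b=6); 6→7: 7^2 + 1 = 50; 50−1 = 49
i=4: 49 = 7^2 (b=7); 7→8: 8^2 = 64; 64−1 = 63
i=5: 63 = 7·8 + 7 (b=8); 8→9: 7·9 + 7 = 70; 70−1 = 69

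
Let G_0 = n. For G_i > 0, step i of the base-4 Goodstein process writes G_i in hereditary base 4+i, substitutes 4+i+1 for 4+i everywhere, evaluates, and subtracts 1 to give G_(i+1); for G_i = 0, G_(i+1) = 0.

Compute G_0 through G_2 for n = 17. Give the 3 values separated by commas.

base 4: 17 = 4^2 + 1; at 5: 5^2 + 1 = 26; next = 25
base 5: 25 = 5^2; at 6: 6^2 = 36; next = 35

17, 25, 35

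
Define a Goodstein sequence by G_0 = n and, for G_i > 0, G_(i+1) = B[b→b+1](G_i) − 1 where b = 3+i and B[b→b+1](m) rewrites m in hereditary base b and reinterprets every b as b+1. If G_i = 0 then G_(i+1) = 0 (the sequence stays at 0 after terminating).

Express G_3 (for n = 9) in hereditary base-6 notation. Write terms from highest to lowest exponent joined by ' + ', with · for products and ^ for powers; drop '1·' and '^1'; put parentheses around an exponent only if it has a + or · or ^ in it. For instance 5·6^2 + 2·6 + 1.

G_0 = 9. HB_3(9) = 3^2. Bump = 16. G_1 = 15.
G_1 = 15. HB_4(15) = 3·4 + 3. Bump = 18. G_2 = 17.
G_2 = 17. HB_5(17) = 3·5 + 2. Bump = 20. G_3 = 19.
G_3 = 19. HB_6(19) = 3·6 + 1. Bump = 22. G_4 = 21.

3·6 + 1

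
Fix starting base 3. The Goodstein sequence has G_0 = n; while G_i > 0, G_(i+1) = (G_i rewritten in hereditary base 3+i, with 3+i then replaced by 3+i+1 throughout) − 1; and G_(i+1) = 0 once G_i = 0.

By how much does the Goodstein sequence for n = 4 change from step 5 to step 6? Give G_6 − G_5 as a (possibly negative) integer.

base 3: 4 = 3 + 1; at 4: 4 + 1 = 5; next = 4
base 4: 4 = 4; at 5: 5 = 5; next = 4
base 5: 4 = 4; at 6: 4 = 4; next = 3
base 6: 3 = 3; at 7: 3 = 3; next = 2
base 7: 2 = 2; at 8: 2 = 2; next = 1
base 8: 1 = 1; at 9: 1 = 1; next = 0

-1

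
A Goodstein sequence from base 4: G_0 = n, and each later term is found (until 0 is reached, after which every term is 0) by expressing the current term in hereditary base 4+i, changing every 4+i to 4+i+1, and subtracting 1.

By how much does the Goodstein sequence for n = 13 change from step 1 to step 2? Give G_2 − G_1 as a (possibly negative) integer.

base 4: 13 = 3·4 + 1; at 5: 3·5 + 1 = 16; next = 15
base 5: 15 = 3·5; at 6: 3·6 = 18; next = 17

2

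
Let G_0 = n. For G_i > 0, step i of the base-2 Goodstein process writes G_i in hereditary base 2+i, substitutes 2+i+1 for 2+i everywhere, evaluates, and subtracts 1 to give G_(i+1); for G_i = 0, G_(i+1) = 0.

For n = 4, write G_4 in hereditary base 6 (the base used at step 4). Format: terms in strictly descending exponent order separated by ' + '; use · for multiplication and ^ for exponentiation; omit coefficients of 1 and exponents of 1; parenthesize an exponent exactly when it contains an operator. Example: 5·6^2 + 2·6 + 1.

base 2: 4 = 2^2; at 3: 3^3 = 27; next = 26
base 3: 26 = 2·3^2 + 2·3 + 2; at 4: 2·4^2 + 2·4 + 2 = 42; next = 41
base 4: 41 = 2·4^2 + 2·4 + 1; at 5: 2·5^2 + 2·5 + 1 = 61; next = 60
base 5: 60 = 2·5^2 + 2·5; at 6: 2·6^2 + 2·6 = 84; next = 83
base 6: 83 = 2·6^2 + 6 + 5; at 7: 2·7^2 + 7 + 5 = 110; next = 109

2·6^2 + 6 + 5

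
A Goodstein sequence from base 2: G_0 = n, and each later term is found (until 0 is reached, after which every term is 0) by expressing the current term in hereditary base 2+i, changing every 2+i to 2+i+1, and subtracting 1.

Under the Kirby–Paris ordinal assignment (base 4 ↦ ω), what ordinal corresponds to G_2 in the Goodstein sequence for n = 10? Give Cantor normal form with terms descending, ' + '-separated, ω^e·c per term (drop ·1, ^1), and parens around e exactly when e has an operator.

ω^(ω + 1) + 1

10 —HB2→ 2^(2 + 1) + 2 —bump→ 3^(3 + 1) + 3 = 84 —(−1)→ 83
83 —HB3→ 3^(3 + 1) + 2 —bump→ 4^(4 + 1) + 2 = 1026 —(−1)→ 1025
1025 —HB4→ 4^(4 + 1) + 1 —bump→ 5^(5 + 1) + 1 = 15626 —(−1)→ 15625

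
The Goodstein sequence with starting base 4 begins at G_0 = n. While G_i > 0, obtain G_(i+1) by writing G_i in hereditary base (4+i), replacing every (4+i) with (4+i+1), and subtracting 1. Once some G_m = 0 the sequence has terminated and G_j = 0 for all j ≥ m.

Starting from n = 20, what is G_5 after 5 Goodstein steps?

81

G_0=20  [base 4] 4^2 + 4  →[4↦5]→  5^2 + 5 = 30  −1 ⇒ G_1=29
G_1=29  [base 5] 5^2 + 4  →[5↦6]→  6^2 + 4 = 40  −1 ⇒ G_2=39
G_2=39  [base 6] 6^2 + 3  →[6↦7]→  7^2 + 3 = 52  −1 ⇒ G_3=51
G_3=51  [base 7] 7^2 + 2  →[7↦8]→  8^2 + 2 = 66  −1 ⇒ G_4=65
G_4=65  [base 8] 8^2 + 1  →[8↦9]→  9^2 + 1 = 82  −1 ⇒ G_5=81
G_5=81  [base 9] 9^2  →[9↦10]→  10^2 = 100  −1 ⇒ G_6=99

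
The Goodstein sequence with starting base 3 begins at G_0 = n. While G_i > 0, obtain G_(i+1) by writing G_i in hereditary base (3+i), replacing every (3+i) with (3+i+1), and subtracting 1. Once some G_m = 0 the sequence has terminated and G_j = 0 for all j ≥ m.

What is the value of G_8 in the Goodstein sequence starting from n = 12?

81

12 —HB3→ 3^2 + 3 —bump→ 4^2 + 4 = 20 —(−1)→ 19
19 —HB4→ 4^2 + 3 —bump→ 5^2 + 3 = 28 —(−1)→ 27
27 —HB5→ 5^2 + 2 —bump→ 6^2 + 2 = 38 —(−1)→ 37
37 —HB6→ 6^2 + 1 —bump→ 7^2 + 1 = 50 —(−1)→ 49
49 —HB7→ 7^2 —bump→ 8^2 = 64 —(−1)→ 63
63 —HB8→ 7·8 + 7 —bump→ 7·9 + 7 = 70 —(−1)→ 69
69 —HB9→ 7·9 + 6 —bump→ 7·10 + 6 = 76 —(−1)→ 75
75 —HB10→ 7·10 + 5 —bump→ 7·11 + 5 = 82 —(−1)→ 81
81 —HB11→ 7·11 + 4 —bump→ 7·12 + 4 = 88 —(−1)→ 87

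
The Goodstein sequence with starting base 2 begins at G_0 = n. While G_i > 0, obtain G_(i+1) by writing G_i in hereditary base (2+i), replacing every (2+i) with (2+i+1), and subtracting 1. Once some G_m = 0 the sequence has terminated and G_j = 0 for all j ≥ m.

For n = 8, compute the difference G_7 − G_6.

741286580

i=0: 8 = 2^(2 + 1) (b=2); 2→3: 3^(3 + 1) = 81; 81−1 = 80
i=1: 80 = 2·3^3 + 2·3^2 + 2·3 + 2 (b=3); 3→4: 2·4^4 + 2·4^2 + 2·4 + 2 = 554; 554−1 = 553
i=2: 553 = 2·4^4 + 2·4^2 + 2·4 + 1 (b=4); 4→5: 2·5^5 + 2·5^2 + 2·5 + 1 = 6311; 6311−1 = 6310
i=3: 6310 = 2·5^5 + 2·5^2 + 2·5 (b=5); 5→6: 2·6^6 + 2·6^2 + 2·6 = 93396; 93396−1 = 93395
i=4: 93395 = 2·6^6 + 2·6^2 + 6 + 5 (b=6); 6→7: 2·7^7 + 2·7^2 + 7 + 5 = 1647196; 1647196−1 = 1647195
i=5: 1647195 = 2·7^7 + 2·7^2 + 7 + 4 (b=7); 7→8: 2·8^8 + 2·8^2 + 8 + 4 = 33554572; 33554572−1 = 33554571
i=6: 33554571 = 2·8^8 + 2·8^2 + 8 + 3 (b=8); 8→9: 2·9^9 + 2·9^2 + 9 + 3 = 774841152; 774841152−1 = 774841151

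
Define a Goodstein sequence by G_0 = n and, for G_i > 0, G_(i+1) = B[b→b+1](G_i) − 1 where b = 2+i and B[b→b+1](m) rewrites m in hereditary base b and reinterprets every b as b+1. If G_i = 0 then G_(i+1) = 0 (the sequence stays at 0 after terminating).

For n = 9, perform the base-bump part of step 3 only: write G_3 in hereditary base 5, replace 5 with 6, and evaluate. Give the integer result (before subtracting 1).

(0) 9|_2 = 2^(2 + 1) + 1 ↦ 3^(3 + 1) + 1|_3 = 82 ⇒ 81
(1) 81|_3 = 3^(3 + 1) ↦ 4^(4 + 1)|_4 = 1024 ⇒ 1023
(2) 1023|_4 = 3·4^4 + 3·4^3 + 3·4^2 + 3·4 + 3 ↦ 3·5^5 + 3·5^3 + 3·5^2 + 3·5 + 3|_5 = 9843 ⇒ 9842
(3) 9842|_5 = 3·5^5 + 3·5^3 + 3·5^2 + 3·5 + 2 ↦ 3·6^6 + 3·6^3 + 3·6^2 + 3·6 + 2|_6 = 140744 ⇒ 140743

140744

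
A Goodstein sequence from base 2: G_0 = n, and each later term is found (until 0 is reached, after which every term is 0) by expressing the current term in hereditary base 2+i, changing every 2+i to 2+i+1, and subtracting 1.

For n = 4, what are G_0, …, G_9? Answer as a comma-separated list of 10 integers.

4, 26, 41, 60, 83, 109, 139, 173, 211, 253

(0) 4|_2 = 2^2 ↦ 3^3|_3 = 27 ⇒ 26
(1) 26|_3 = 2·3^2 + 2·3 + 2 ↦ 2·4^2 + 2·4 + 2|_4 = 42 ⇒ 41
(2) 41|_4 = 2·4^2 + 2·4 + 1 ↦ 2·5^2 + 2·5 + 1|_5 = 61 ⇒ 60
(3) 60|_5 = 2·5^2 + 2·5 ↦ 2·6^2 + 2·6|_6 = 84 ⇒ 83
(4) 83|_6 = 2·6^2 + 6 + 5 ↦ 2·7^2 + 7 + 5|_7 = 110 ⇒ 109
(5) 109|_7 = 2·7^2 + 7 + 4 ↦ 2·8^2 + 8 + 4|_8 = 140 ⇒ 139
(6) 139|_8 = 2·8^2 + 8 + 3 ↦ 2·9^2 + 9 + 3|_9 = 174 ⇒ 173
(7) 173|_9 = 2·9^2 + 9 + 2 ↦ 2·10^2 + 10 + 2|_10 = 212 ⇒ 211
(8) 211|_10 = 2·10^2 + 10 + 1 ↦ 2·11^2 + 11 + 1|_11 = 254 ⇒ 253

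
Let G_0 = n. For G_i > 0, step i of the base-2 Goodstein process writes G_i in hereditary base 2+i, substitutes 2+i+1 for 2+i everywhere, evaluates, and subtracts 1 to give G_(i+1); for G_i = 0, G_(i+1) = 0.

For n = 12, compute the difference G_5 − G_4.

5484891

base 2: 12 = 2^(2 + 1) + 2^2; at 3: 3^(3 + 1) + 3^3 = 108; next = 107
base 3: 107 = 3^(3 + 1) + 2·3^2 + 2·3 + 2; at 4: 4^(4 + 1) + 2·4^2 + 2·4 + 2 = 1066; next = 1065
base 4: 1065 = 4^(4 + 1) + 2·4^2 + 2·4 + 1; at 5: 5^(5 + 1) + 2·5^2 + 2·5 + 1 = 15686; next = 15685
base 5: 15685 = 5^(5 + 1) + 2·5^2 + 2·5; at 6: 6^(6 + 1) + 2·6^2 + 2·6 = 280020; next = 280019
base 6: 280019 = 6^(6 + 1) + 2·6^2 + 6 + 5; at 7: 7^(7 + 1) + 2·7^2 + 7 + 5 = 5764911; next = 5764910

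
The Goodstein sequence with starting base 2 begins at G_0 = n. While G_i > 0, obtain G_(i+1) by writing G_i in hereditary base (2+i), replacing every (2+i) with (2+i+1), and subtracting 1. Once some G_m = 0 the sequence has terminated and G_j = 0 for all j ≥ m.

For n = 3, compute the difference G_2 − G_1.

base 2: 3 = 2 + 1; at 3: 3 + 1 = 4; next = 3
base 3: 3 = 3; at 4: 4 = 4; next = 3

0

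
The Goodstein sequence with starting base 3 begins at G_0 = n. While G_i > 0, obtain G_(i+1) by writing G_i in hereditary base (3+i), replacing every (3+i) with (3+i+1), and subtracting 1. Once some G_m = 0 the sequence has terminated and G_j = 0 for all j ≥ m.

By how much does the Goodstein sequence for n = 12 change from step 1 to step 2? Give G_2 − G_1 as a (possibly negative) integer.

8

i=0: 12 = 3^2 + 3 (b=3); 3→4: 4^2 + 4 = 20; 20−1 = 19
i=1: 19 = 4^2 + 3 (b=4); 4→5: 5^2 + 3 = 28; 28−1 = 27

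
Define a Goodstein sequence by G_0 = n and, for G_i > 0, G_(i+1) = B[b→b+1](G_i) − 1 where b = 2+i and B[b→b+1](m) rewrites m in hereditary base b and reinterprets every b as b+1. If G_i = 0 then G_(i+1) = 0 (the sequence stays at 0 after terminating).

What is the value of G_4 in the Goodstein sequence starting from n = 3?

G_0=3  [base 2] 2 + 1  →[2↦3]→  3 + 1 = 4  −1 ⇒ G_1=3
G_1=3  [base 3] 3  →[3↦4]→  4 = 4  −1 ⇒ G_2=3
G_2=3  [base 4] 3  →[4↦5]→  3 = 3  −1 ⇒ G_3=2
G_3=2  [base 5] 2  →[5↦6]→  2 = 2  −1 ⇒ G_4=1
G_4=1  [base 6] 1  →[6↦7]→  1 = 1  −1 ⇒ G_5=0

1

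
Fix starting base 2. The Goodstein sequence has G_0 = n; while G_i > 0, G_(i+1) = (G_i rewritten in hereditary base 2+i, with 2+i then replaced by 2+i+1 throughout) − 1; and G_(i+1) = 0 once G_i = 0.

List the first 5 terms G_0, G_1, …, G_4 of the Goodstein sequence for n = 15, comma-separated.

step 0: 15 = 2^(2 + 1) + 2^2 + 2 + 1; sub 3 for 2: 3^(3 + 1) + 3^3 + 3 + 1; = 112; G_1 = 112−1 = 111
step 1: 111 = 3^(3 + 1) + 3^3 + 3; sub 4 for 3: 4^(4 + 1) + 4^4 + 4; = 1284; G_2 = 1284−1 = 1283
step 2: 1283 = 4^(4 + 1) + 4^4 + 3; sub 5 for 4: 5^(5 + 1) + 5^5 + 3; = 18753; G_3 = 18753−1 = 18752
step 3: 18752 = 5^(5 + 1) + 5^5 + 2; sub 6 for 5: 6^(6 + 1) + 6^6 + 2; = 326594; G_4 = 326594−1 = 326593

15, 111, 1283, 18752, 326593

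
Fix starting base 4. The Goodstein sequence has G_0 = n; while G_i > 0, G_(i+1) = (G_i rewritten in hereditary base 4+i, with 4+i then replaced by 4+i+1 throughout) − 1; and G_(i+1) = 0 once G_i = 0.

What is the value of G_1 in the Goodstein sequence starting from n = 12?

base 4: 12 = 3·4; at 5: 3·5 = 15; next = 14
base 5: 14 = 2·5 + 4; at 6: 2·6 + 4 = 16; next = 15

14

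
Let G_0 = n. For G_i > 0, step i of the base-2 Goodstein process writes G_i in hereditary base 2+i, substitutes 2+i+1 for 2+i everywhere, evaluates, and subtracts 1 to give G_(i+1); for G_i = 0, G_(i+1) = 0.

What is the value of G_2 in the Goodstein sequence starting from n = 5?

255

G_0 = 5. HB_2(5) = 2^2 + 1. Bump = 28. G_1 = 27.
G_1 = 27. HB_3(27) = 3^3. Bump = 256. G_2 = 255.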